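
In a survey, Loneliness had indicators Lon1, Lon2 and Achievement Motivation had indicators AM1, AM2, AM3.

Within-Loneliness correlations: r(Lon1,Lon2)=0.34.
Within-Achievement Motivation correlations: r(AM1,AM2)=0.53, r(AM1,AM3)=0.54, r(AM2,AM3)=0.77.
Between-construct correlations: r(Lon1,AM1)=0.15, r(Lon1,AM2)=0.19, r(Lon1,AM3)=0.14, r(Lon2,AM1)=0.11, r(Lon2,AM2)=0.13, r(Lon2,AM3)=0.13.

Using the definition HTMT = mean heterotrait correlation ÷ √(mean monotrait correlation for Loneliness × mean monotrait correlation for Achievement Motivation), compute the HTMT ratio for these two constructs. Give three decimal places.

0.310

Between-construct mean = 0.85/6 = 0.1417.
Mean within-Lon = 0.34/1 = 0.3400; mean within-AM = 1.84/3 = 0.6133.
Geometric mean = √(0.3400 × 0.6133) = 0.4566.
HTMT = 0.1417 / 0.4566 = 0.310.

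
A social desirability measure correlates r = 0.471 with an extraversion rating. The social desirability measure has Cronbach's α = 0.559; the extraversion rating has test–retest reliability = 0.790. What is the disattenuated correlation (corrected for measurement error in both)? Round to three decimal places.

r_true = r_obs / √(r_xx · r_yy) = 0.471 / √(0.559 × 0.790) = 0.471 / √0.441610 = 0.471 / 0.6645 ≈ 0.709.

0.709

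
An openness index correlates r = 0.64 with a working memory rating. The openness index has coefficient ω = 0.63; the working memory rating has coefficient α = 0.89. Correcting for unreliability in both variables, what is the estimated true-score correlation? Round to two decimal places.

r_true = r_obs / √(r_xx · r_yy) = 0.64 / √(0.63 × 0.89) = 0.64 / √0.5607 = 0.64 / 0.7488 ≈ 0.85.

0.85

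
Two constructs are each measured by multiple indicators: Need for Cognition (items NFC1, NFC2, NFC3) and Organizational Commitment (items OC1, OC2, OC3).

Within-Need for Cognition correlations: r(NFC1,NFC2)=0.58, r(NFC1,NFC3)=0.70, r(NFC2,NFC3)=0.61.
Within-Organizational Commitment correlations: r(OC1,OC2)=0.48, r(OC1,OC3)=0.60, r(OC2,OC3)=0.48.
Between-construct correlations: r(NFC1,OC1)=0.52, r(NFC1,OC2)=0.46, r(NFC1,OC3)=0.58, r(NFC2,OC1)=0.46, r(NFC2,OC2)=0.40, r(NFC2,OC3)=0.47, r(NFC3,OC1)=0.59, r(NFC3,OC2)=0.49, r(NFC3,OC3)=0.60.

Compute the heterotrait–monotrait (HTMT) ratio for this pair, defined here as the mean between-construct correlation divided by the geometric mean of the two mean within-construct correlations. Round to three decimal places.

Mean heterotrait r = 4.57/9 = 0.5078.
Mean within-NFC = 1.89/3 = 0.6300; mean within-OC = 1.56/3 = 0.5200.
Geometric mean = √(0.6300 × 0.5200) = 0.5724.
HTMT = 0.5078 / 0.5724 = 0.887.

0.887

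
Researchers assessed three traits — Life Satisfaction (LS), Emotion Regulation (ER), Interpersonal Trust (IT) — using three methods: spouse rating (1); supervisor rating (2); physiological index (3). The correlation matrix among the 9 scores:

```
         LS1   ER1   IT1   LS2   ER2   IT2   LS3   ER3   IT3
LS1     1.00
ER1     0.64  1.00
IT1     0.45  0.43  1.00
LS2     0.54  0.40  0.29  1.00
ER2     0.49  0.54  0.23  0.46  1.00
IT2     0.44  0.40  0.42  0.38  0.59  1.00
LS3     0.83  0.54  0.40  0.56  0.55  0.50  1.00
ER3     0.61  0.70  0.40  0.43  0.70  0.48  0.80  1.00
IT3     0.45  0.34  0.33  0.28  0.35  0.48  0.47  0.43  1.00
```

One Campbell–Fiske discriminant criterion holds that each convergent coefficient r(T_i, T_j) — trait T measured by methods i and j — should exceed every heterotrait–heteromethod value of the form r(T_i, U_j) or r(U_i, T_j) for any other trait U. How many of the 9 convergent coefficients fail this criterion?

Each convergent coefficient versus the relevant comparison correlations:
LS (methods 1·2): 0.54 vs {0.49, 0.40, 0.44, 0.29} → pass.
LS (methods 1·3): 0.83 vs {0.61, 0.54, 0.45, 0.40} → pass.
LS (methods 2·3): 0.56 vs {0.43, 0.55, 0.28, 0.50} → pass.
ER (methods 1·2): 0.54 vs {0.40, 0.49, 0.40, 0.23} → pass.
ER (methods 1·3): 0.70 vs {0.54, 0.61, 0.34, 0.40} → pass.
ER (methods 2·3): 0.70 vs {0.55, 0.43, 0.35, 0.48} → pass.
IT (methods 1·2): 0.42 vs {0.29, 0.44, 0.23, 0.40} → fail.
IT (methods 1·3): 0.33 vs {0.40, 0.45, 0.40, 0.34} → fail.
IT (methods 2·3): 0.48 vs {0.50, 0.28, 0.48, 0.35} → fail.
3 of 9 fail.

3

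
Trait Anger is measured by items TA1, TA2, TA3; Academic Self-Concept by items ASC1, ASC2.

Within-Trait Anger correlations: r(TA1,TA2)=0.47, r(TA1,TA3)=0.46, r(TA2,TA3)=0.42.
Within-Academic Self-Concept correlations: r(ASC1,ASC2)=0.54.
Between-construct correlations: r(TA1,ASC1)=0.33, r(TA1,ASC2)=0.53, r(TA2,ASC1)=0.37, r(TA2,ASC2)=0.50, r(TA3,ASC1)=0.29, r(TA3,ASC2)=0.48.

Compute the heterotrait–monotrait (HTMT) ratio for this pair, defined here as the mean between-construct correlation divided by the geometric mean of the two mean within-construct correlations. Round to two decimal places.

Between-construct mean = 2.50/6 = 0.4167.
Mean within-TA = 1.35/3 = 0.4500; mean within-ASC = 0.54/1 = 0.5400.
Geometric mean = √(0.4500 × 0.5400) = 0.4930.
HTMT = 0.4167 / 0.4930 = 0.85.

0.85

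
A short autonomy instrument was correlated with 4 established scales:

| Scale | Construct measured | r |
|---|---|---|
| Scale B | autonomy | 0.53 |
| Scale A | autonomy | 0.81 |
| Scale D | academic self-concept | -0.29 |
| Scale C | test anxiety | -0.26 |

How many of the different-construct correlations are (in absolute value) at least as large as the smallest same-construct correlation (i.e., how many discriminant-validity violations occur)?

0

Convergent (same construct = autonomy): Scale B, Scale A.
Smallest convergent = 0.53. Discriminant |r|: 0.29, 0.26; count ≥ 0.53 → 0.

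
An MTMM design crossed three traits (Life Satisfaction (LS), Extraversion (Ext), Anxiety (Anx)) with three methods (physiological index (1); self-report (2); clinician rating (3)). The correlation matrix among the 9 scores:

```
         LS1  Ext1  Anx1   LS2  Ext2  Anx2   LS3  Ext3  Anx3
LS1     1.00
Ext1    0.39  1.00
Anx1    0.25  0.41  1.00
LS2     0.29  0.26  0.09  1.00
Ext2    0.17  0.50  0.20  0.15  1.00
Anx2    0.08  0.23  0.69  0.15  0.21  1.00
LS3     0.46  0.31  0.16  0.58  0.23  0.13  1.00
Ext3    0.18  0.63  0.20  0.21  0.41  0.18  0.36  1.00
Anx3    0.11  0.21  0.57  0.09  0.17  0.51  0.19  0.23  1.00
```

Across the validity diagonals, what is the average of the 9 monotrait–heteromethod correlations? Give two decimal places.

Convergent values: 0.29, 0.46, 0.58, 0.50, 0.63, 0.41, 0.69, 0.57, 0.51; mean = 4.64/9 = 0.52.

0.52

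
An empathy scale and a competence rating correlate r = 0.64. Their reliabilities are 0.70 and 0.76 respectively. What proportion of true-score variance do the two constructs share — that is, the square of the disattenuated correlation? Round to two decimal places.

Disattenuated r = 0.64 / √(0.70 × 0.76) = 0.64 / 0.7294 = 0.8774.
Shared true-score variance = 0.8774² = 0.7698 ≈ 0.77.

0.77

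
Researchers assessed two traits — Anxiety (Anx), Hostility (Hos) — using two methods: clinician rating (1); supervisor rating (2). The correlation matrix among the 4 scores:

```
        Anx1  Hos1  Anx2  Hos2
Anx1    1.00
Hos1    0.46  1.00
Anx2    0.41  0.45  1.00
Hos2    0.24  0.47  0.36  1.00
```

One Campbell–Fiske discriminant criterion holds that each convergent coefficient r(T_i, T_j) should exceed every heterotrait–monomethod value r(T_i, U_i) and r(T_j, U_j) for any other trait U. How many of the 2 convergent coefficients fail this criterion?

1

Checking each validity diagonal entry against its comparison values:
Anx (methods 1·2): 0.41 vs {0.46, 0.36} → fail.
Hos (methods 1·2): 0.47 vs {0.46, 0.36} → pass.
1 of 2 fail.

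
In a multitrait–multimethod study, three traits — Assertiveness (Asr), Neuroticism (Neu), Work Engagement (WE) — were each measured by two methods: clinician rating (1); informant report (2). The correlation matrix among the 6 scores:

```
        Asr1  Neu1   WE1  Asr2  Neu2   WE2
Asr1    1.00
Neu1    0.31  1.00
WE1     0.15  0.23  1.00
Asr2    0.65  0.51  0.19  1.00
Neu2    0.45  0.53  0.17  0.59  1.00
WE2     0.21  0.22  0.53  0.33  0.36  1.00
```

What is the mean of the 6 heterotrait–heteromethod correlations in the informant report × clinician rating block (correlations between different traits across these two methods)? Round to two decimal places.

HTHM values (method 2 × method 1): 0.51, 0.19, 0.45, 0.17, 0.21, 0.22; mean = 1.75/6 = 0.29.

0.29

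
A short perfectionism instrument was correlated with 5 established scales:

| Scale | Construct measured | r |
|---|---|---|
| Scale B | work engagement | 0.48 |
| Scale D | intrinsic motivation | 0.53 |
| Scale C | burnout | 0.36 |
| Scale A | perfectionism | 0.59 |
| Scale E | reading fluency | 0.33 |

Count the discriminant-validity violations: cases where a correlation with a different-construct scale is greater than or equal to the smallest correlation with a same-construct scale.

Convergent (same construct = perfectionism): Scale A.
Smallest convergent = 0.59. Discriminant values: 0.48, 0.53, 0.36, 0.33; count ≥ 0.59 → 0.

0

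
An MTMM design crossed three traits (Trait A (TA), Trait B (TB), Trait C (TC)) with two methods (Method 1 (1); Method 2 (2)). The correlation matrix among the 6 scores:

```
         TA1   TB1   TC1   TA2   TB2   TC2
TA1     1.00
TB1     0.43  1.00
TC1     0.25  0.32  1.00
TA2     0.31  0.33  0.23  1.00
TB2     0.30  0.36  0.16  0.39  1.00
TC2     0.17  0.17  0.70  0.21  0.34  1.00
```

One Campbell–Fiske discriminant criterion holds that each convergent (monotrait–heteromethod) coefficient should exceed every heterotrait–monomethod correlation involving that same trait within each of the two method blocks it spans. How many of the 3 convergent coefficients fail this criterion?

2

Checking each validity diagonal entry against its comparison values:
TA (methods 1·2): 0.31 vs {0.43, 0.39, 0.25, 0.21} → fail.
TB (methods 1·2): 0.36 vs {0.43, 0.39, 0.32, 0.34} → fail.
TC (methods 1·2): 0.70 vs {0.25, 0.21, 0.32, 0.34} → pass.
2 of 3 fail.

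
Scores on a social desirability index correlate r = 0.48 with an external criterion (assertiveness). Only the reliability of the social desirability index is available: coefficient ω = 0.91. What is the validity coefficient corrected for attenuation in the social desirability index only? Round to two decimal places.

Single correction: r_c = r_obs / √r_xx = 0.48 / √0.91 = 0.48 / 0.9539 ≈ 0.50.

0.50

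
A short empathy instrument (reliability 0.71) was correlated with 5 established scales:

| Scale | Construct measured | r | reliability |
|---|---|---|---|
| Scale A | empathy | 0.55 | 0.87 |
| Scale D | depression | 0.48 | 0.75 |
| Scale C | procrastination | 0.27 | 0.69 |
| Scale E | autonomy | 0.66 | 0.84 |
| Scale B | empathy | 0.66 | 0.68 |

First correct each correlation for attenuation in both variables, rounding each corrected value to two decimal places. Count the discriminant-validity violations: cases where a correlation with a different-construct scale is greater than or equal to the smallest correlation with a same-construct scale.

1

Disattenuated r (r / √(r_scale · r_new)):
  Scale A (conv): 0.55 / √(0.87·0.71) = 0.70
  Scale D (disc): 0.48 / √(0.75·0.71) = 0.66
  Scale C (disc): 0.27 / √(0.69·0.71) = 0.39
  Scale E (disc): 0.66 / √(0.84·0.71) = 0.85
  Scale B (conv): 0.66 / √(0.68·0.71) = 0.95
Smallest convergent = 0.70. Discriminant values: 0.66, 0.39, 0.85; count ≥ 0.70 → 1.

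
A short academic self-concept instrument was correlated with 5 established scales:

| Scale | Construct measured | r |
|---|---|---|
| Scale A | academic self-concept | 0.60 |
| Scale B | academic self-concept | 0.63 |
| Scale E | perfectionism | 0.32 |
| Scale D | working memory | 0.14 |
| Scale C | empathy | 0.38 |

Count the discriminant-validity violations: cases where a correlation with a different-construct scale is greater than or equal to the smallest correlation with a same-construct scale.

Convergent (same construct = academic self-concept): Scale A, Scale B.
Smallest convergent = 0.60. Discriminant values: 0.32, 0.14, 0.38; count ≥ 0.60 → 0.

0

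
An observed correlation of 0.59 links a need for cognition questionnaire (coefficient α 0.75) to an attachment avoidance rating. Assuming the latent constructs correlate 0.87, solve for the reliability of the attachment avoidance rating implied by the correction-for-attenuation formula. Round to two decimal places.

0.61

r_true = r_obs / √(r_xx · r_yy) ⇒ 0.87 = 0.59 / √(0.75 · r_yy).
√(0.75 · r_yy) = 0.59 / 0.87 = 0.6782; 0.75 · r_yy = 0.4600; r_yy = 0.4600 / 0.75 ≈ 0.61.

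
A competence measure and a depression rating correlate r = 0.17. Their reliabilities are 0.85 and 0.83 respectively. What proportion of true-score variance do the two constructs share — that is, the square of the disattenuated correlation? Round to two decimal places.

0.04

Disattenuated r = 0.17 / √(0.85 × 0.83) = 0.17 / 0.8399 = 0.2024.
Shared true-score variance = 0.2024² = 0.0410 ≈ 0.04.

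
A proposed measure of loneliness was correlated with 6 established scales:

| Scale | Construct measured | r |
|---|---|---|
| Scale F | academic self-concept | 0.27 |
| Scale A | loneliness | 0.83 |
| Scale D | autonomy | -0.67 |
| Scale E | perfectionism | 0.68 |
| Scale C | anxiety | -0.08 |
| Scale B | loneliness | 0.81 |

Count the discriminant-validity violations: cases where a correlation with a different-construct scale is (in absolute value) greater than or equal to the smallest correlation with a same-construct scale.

Convergent (same construct = loneliness): Scale A, Scale B.
Smallest convergent = 0.81. Discriminant |r|: 0.27, 0.67, 0.68, 0.08; count ≥ 0.81 → 0.

0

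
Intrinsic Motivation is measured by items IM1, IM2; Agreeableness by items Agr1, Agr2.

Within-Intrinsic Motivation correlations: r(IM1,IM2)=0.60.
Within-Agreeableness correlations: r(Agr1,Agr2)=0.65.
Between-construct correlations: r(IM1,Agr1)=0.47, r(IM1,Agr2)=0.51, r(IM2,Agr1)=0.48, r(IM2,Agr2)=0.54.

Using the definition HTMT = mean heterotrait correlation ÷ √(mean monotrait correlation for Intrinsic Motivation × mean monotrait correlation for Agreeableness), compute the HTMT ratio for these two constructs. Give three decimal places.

Between-construct mean = 2.00/4 = 0.5000.
Mean within-IM = 0.60/1 = 0.6000; mean within-Agr = 0.65/1 = 0.6500.
Geometric mean = √(0.6000 × 0.6500) = 0.6245.
HTMT = 0.5000 / 0.6245 = 0.801.

0.801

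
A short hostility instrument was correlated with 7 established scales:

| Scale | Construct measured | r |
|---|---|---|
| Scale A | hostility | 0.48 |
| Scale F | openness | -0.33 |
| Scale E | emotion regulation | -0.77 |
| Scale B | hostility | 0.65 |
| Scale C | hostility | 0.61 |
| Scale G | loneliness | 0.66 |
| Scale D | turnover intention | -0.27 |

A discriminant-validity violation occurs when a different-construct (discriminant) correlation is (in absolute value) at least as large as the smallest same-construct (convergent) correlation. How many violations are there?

Convergent (same construct = hostility): Scale A, Scale B, Scale C.
Smallest convergent = 0.48. Discriminant |r|: 0.33, 0.77, 0.66, 0.27; count ≥ 0.48 → 2.

2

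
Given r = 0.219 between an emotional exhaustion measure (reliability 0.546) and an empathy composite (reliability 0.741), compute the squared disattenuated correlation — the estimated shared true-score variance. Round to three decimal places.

0.119

Disattenuated r = 0.219 / √(0.546 × 0.741) = 0.219 / 0.6361 = 0.3443.
Shared true-score variance = 0.3443² = 0.1185 ≈ 0.119.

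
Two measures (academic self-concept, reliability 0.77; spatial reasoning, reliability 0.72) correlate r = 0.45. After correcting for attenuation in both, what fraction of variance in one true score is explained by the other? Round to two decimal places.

Disattenuated r = 0.45 / √(0.77 × 0.72) = 0.45 / 0.7446 = 0.6044.
Shared true-score variance = 0.6044² = 0.3653 ≈ 0.37.

0.37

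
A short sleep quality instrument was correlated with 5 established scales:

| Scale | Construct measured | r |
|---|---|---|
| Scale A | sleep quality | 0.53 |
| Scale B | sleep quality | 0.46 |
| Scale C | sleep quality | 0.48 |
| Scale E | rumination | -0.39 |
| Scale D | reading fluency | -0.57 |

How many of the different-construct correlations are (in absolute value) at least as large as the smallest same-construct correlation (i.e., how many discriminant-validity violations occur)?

1

Convergent (same construct = sleep quality): Scale A, Scale B, Scale C.
Smallest convergent = 0.46. Discriminant |r|: 0.39, 0.57; count ≥ 0.46 → 1.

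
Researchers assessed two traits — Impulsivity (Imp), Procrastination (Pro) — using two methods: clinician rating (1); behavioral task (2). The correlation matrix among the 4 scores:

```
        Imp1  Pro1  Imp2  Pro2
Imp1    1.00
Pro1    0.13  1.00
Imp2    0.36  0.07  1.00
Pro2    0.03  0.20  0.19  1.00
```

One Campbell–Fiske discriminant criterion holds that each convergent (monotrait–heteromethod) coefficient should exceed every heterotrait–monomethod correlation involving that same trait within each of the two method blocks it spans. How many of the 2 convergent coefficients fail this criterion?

Convergent coefficients and their comparison sets:
Imp (methods 1·2): 0.36 vs {0.13, 0.19} → pass.
Pro (methods 1·2): 0.20 vs {0.13, 0.19} → pass.
0 of 2 fail.

0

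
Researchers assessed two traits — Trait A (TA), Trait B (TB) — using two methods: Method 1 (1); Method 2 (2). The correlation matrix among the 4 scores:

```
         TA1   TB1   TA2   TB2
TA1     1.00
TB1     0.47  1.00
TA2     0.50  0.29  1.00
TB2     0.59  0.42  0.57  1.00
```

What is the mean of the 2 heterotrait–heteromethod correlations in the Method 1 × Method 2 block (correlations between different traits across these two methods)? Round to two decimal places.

HTHM values (method 1 × method 2): 0.59, 0.29; mean = 0.88/2 = 0.44.

0.44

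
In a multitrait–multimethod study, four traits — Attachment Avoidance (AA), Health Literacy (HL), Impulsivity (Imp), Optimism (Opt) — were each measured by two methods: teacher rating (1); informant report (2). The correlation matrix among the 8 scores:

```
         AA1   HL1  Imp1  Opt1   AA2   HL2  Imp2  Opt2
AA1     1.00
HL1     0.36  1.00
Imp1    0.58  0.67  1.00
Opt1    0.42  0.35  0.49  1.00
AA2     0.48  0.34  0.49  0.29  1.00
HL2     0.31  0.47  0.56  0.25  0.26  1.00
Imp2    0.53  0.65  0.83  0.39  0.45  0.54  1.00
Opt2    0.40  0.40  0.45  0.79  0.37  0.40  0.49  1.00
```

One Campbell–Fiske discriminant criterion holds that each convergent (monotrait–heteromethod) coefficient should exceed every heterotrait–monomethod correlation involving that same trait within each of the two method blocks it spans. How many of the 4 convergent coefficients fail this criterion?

2

Checking each validity diagonal entry against its comparison values:
AA (methods 1·2): 0.48 vs {0.36, 0.26, 0.58, 0.45, 0.42, 0.37} → fail.
HL (methods 1·2): 0.47 vs {0.36, 0.26, 0.67, 0.54, 0.35, 0.40} → fail.
Imp (methods 1·2): 0.83 vs {0.58, 0.45, 0.67, 0.54, 0.49, 0.49} → pass.
Opt (methods 1·2): 0.79 vs {0.42, 0.37, 0.35, 0.40, 0.49, 0.49} → pass.
2 of 4 fail.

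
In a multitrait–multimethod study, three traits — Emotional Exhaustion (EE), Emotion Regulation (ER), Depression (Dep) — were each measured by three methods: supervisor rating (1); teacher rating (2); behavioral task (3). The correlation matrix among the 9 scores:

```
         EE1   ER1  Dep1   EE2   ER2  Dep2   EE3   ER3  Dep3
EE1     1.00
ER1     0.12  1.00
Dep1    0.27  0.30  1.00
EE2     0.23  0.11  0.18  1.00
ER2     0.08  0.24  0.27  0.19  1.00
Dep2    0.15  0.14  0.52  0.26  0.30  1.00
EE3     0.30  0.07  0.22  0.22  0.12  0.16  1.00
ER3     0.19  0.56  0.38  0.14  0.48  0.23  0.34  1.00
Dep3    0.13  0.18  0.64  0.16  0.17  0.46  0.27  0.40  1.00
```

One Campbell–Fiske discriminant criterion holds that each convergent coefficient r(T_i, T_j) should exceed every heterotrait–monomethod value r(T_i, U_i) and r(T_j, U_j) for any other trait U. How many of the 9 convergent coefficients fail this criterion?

Each convergent coefficient versus the relevant comparison correlations:
EE (methods 1·2): 0.23 vs {0.12, 0.19, 0.27, 0.26} → fail.
EE (methods 1·3): 0.30 vs {0.12, 0.34, 0.27, 0.27} → fail.
EE (methods 2·3): 0.22 vs {0.19, 0.34, 0.26, 0.27} → fail.
ER (methods 1·2): 0.24 vs {0.12, 0.19, 0.30, 0.30} → fail.
ER (methods 1·3): 0.56 vs {0.12, 0.34, 0.30, 0.40} → pass.
ER (methods 2·3): 0.48 vs {0.19, 0.34, 0.30, 0.40} → pass.
Dep (methods 1·2): 0.52 vs {0.27, 0.26, 0.30, 0.30} → pass.
Dep (methods 1·3): 0.64 vs {0.27, 0.27, 0.30, 0.40} → pass.
Dep (methods 2·3): 0.46 vs {0.26, 0.27, 0.30, 0.40} → pass.
4 of 9 fail.

4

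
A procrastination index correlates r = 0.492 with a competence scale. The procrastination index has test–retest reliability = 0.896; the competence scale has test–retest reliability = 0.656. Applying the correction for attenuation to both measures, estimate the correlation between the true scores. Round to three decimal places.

0.642

r_true = r_obs / √(r_xx · r_yy) = 0.492 / √(0.896 × 0.656) = 0.492 / √0.587776 = 0.492 / 0.7667 ≈ 0.642.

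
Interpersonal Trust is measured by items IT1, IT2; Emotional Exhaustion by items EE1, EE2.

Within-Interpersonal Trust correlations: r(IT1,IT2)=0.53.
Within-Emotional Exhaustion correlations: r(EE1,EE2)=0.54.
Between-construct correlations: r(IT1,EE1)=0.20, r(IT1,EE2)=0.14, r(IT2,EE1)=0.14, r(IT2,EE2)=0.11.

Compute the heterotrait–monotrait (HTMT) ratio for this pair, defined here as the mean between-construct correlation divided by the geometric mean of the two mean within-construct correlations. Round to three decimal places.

Mean heterotrait r = 0.59/4 = 0.1475.
Mean within-IT = 0.53/1 = 0.5300; mean within-EE = 0.54/1 = 0.5400.
Geometric mean = √(0.5300 × 0.5400) = 0.5350.
HTMT = 0.1475 / 0.5350 = 0.276.

0.276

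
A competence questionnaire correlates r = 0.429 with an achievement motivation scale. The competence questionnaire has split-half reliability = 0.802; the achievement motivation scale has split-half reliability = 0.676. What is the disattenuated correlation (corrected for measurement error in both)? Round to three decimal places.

0.583

r_true = r_obs / √(r_xx · r_yy) = 0.429 / √(0.802 × 0.676) = 0.429 / √0.542152 = 0.429 / 0.7363 ≈ 0.583.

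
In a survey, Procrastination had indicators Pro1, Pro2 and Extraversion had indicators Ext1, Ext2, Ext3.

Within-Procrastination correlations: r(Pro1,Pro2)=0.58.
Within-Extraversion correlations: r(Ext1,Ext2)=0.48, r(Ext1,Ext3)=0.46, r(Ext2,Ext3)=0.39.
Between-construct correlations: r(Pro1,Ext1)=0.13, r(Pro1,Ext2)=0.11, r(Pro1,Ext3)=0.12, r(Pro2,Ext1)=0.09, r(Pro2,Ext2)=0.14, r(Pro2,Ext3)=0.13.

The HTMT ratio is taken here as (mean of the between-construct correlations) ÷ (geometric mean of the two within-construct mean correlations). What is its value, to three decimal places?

0.237

Mean between = 0.72/6 = 0.1200.
Mean within-Pro = 0.58/1 = 0.5800; mean within-Ext = 1.33/3 = 0.4433.
Geometric mean = √(0.5800 × 0.4433) = 0.5071.
HTMT = 0.1200 / 0.5071 = 0.237.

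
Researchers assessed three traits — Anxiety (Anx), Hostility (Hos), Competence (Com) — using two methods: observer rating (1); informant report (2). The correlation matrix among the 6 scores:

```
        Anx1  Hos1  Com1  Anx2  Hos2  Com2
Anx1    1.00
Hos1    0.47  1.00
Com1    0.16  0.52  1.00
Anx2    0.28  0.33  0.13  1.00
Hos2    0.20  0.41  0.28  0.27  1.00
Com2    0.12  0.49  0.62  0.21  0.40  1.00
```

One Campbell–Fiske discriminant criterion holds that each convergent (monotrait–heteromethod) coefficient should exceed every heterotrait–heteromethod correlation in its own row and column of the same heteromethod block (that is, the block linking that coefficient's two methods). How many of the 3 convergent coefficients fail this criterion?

2

Convergent coefficients and their comparison sets:
Anx (methods 1·2): 0.28 vs {0.20, 0.33, 0.12, 0.13} → fail.
Hos (methods 1·2): 0.41 vs {0.33, 0.20, 0.49, 0.28} → fail.
Com (methods 1·2): 0.62 vs {0.13, 0.12, 0.28, 0.49} → pass.
2 of 3 fail.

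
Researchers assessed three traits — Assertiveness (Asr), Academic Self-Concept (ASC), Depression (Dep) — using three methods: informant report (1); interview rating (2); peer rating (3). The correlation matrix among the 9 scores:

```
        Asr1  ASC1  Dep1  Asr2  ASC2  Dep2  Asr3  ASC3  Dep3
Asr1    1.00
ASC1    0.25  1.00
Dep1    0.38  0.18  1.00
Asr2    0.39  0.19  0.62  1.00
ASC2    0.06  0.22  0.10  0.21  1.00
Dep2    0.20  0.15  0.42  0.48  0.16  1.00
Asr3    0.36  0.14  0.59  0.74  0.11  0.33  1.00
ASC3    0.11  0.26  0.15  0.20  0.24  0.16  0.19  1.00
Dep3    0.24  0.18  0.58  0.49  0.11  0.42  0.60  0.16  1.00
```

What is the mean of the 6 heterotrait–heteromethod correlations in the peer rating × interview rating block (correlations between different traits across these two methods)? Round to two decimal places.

0.23

HTHM values (method 3 × method 2): 0.11, 0.33, 0.20, 0.16, 0.49, 0.11; mean = 1.40/6 = 0.23.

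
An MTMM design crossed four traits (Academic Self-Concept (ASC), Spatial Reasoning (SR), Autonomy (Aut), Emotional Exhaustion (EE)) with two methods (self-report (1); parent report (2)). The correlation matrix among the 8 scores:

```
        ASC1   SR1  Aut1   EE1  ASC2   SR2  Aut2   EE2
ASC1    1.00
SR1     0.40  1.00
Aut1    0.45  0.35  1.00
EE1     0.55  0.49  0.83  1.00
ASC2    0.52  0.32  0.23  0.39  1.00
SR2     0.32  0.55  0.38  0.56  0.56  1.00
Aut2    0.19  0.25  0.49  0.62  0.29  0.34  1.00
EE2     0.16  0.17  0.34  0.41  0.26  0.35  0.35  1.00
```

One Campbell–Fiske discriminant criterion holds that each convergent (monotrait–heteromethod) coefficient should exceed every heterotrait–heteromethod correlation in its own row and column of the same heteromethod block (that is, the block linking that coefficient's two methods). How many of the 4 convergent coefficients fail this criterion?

Convergent coefficients and their comparison sets:
ASC (methods 1·2): 0.52 vs {0.32, 0.32, 0.19, 0.23, 0.16, 0.39} → pass.
SR (methods 1·2): 0.55 vs {0.32, 0.32, 0.25, 0.38, 0.17, 0.56} → fail.
Aut (methods 1·2): 0.49 vs {0.23, 0.19, 0.38, 0.25, 0.34, 0.62} → fail.
EE (methods 1·2): 0.41 vs {0.39, 0.16, 0.56, 0.17, 0.62, 0.34} → fail.
3 of 4 fail.

3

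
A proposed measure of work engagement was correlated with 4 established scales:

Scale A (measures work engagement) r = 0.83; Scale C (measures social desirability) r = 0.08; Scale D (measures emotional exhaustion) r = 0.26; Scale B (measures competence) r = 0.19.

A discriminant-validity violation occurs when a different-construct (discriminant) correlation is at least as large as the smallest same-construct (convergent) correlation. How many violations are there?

Convergent (same construct = work engagement): Scale A.
Smallest convergent = 0.83. Discriminant values: 0.08, 0.26, 0.19; count ≥ 0.83 → 0.

0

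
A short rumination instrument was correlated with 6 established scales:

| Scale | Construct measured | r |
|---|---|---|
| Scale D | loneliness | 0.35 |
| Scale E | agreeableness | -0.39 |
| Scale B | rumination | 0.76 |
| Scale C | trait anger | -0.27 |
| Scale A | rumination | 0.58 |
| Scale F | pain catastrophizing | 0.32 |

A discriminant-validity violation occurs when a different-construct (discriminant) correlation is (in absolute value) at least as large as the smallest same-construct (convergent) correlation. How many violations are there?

Convergent (same construct = rumination): Scale B, Scale A.
Smallest convergent = 0.58. Discriminant |r|: 0.35, 0.39, 0.27, 0.32; count ≥ 0.58 → 0.

0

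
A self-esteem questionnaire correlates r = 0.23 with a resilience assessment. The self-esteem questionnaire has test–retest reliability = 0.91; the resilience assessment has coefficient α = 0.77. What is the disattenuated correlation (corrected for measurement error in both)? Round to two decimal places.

0.27

r_true = r_obs / √(r_xx · r_yy) = 0.23 / √(0.91 × 0.77) = 0.23 / √0.7007 = 0.23 / 0.8371 ≈ 0.27.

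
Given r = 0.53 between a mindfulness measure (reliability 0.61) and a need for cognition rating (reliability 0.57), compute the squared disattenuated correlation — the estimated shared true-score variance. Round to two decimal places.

Disattenuated r = 0.53 / √(0.61 × 0.57) = 0.53 / 0.5897 = 0.8988.
Shared true-score variance = 0.8988² = 0.8078 ≈ 0.81.

0.81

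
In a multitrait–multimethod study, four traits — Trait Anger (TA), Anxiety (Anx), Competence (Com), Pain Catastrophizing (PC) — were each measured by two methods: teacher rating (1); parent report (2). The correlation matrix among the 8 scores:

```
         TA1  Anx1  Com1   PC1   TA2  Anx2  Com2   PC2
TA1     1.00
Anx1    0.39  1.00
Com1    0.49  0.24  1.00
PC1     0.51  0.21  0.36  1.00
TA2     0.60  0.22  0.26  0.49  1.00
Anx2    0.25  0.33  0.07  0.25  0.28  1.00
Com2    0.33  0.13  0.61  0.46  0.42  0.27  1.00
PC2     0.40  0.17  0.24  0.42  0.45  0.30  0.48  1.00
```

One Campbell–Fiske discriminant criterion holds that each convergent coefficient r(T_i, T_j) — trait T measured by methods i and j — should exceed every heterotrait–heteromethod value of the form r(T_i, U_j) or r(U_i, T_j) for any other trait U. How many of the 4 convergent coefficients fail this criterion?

1

Checking each validity diagonal entry against its comparison values:
TA (methods 1·2): 0.60 vs {0.25, 0.22, 0.33, 0.26, 0.40, 0.49} → pass.
Anx (methods 1·2): 0.33 vs {0.22, 0.25, 0.13, 0.07, 0.17, 0.25} → pass.
Com (methods 1·2): 0.61 vs {0.26, 0.33, 0.07, 0.13, 0.24, 0.46} → pass.
PC (methods 1·2): 0.42 vs {0.49, 0.40, 0.25, 0.17, 0.46, 0.24} → fail.
1 of 4 fail.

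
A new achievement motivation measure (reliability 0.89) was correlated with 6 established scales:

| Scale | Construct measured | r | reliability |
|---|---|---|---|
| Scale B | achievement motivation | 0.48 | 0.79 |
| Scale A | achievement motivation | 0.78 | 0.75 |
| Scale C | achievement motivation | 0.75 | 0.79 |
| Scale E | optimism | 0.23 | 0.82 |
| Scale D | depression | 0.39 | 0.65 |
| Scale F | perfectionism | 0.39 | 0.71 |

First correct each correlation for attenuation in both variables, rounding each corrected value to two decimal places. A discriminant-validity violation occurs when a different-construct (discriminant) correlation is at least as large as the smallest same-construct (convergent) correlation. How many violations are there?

0

Disattenuated r (r / √(r_scale · r_new)):
  Scale B (conv): 0.48 / √(0.79·0.89) = 0.57
  Scale A (conv): 0.78 / √(0.75·0.89) = 0.95
  Scale C (conv): 0.75 / √(0.79·0.89) = 0.89
  Scale E (disc): 0.23 / √(0.82·0.89) = 0.27
  Scale D (disc): 0.39 / √(0.65·0.89) = 0.51
  Scale F (disc): 0.39 / √(0.71·0.89) = 0.49
Smallest convergent = 0.57. Discriminant values: 0.27, 0.51, 0.49; count ≥ 0.57 → 0.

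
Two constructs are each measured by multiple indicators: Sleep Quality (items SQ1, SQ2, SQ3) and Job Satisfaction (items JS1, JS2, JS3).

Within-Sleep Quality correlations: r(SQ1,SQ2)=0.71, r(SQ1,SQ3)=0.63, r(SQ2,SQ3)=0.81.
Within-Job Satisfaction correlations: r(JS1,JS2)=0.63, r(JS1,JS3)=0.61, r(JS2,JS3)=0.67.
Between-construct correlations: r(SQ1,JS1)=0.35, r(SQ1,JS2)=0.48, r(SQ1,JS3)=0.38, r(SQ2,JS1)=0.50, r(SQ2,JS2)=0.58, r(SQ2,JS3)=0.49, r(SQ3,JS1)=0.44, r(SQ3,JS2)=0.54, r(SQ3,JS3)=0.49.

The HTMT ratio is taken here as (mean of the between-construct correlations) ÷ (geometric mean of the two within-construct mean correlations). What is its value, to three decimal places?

0.699

Mean between = 4.25/9 = 0.4722.
Mean within-SQ = 2.15/3 = 0.7167; mean within-JS = 1.91/3 = 0.6367.
Geometric mean = √(0.7167 × 0.6367) = 0.6755.
HTMT = 0.4722 / 0.6755 = 0.699.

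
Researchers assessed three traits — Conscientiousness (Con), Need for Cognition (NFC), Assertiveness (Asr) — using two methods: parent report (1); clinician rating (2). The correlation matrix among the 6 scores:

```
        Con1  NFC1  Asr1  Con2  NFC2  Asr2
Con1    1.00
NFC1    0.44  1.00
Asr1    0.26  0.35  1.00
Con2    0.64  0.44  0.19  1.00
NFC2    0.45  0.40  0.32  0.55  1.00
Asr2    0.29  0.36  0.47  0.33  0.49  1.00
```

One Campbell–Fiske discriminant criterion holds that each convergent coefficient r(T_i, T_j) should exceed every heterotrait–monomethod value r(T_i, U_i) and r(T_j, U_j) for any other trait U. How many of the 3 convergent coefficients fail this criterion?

2

Convergent coefficients and their comparison sets:
Con (methods 1·2): 0.64 vs {0.44, 0.55, 0.26, 0.33} → pass.
NFC (methods 1·2): 0.40 vs {0.44, 0.55, 0.35, 0.49} → fail.
Asr (methods 1·2): 0.47 vs {0.26, 0.33, 0.35, 0.49} → fail.
2 of 3 fail.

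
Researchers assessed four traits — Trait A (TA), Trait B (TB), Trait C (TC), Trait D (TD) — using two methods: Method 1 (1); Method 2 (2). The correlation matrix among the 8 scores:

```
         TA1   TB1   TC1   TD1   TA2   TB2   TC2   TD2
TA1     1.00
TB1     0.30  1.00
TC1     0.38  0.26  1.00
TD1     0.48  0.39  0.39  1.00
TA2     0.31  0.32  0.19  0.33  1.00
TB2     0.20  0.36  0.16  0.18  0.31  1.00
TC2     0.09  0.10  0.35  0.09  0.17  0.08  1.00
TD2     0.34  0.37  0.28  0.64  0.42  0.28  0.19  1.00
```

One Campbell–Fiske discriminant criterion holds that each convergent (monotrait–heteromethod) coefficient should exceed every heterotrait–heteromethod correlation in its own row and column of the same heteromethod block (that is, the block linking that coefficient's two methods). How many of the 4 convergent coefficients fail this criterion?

2

Checking each validity diagonal entry against its comparison values:
TA (methods 1·2): 0.31 vs {0.20, 0.32, 0.09, 0.19, 0.34, 0.33} → fail.
TB (methods 1·2): 0.36 vs {0.32, 0.20, 0.10, 0.16, 0.37, 0.18} → fail.
TC (methods 1·2): 0.35 vs {0.19, 0.09, 0.16, 0.10, 0.28, 0.09} → pass.
TD (methods 1·2): 0.64 vs {0.33, 0.34, 0.18, 0.37, 0.09, 0.28} → pass.
2 of 4 fail.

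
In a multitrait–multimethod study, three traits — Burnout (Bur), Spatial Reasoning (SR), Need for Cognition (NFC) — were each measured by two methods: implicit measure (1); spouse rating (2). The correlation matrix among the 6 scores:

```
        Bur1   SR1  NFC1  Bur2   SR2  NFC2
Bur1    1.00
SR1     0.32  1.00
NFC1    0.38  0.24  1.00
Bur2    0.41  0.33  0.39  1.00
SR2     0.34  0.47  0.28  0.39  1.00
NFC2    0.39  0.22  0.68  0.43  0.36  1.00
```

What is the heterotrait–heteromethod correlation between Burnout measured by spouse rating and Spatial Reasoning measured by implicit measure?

0.33

Different traits and methods: r(Bur2, SR1) = 0.33.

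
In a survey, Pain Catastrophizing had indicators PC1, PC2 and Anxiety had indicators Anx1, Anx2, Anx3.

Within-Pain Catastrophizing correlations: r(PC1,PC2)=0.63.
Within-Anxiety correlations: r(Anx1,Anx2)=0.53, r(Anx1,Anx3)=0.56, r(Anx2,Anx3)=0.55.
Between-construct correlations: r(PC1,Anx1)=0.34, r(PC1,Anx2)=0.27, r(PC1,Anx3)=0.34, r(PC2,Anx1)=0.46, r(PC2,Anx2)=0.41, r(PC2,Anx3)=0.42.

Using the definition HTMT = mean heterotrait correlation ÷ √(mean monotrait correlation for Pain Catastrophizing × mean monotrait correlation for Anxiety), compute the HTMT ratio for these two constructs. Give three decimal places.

0.636

Between-construct mean = 2.24/6 = 0.3733.
Mean within-PC = 0.63/1 = 0.6300; mean within-Anx = 1.64/3 = 0.5467.
Geometric mean = √(0.6300 × 0.5467) = 0.5869.
HTMT = 0.3733 / 0.5869 = 0.636.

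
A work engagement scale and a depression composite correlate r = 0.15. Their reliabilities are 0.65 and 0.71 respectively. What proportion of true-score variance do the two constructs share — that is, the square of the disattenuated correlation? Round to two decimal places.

Disattenuated r = 0.15 / √(0.65 × 0.71) = 0.15 / 0.6793 = 0.2208.
Shared true-score variance = 0.2208² = 0.0488 ≈ 0.05.

0.05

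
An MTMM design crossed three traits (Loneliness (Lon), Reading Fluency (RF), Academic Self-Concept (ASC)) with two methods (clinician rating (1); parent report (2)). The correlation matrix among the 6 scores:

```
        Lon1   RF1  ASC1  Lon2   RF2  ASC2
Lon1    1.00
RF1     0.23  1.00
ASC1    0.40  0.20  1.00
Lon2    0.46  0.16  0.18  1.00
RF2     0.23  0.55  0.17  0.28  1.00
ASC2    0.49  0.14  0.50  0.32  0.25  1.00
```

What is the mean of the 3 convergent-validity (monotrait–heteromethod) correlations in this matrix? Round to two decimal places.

Convergent values: 0.46, 0.55, 0.50; mean = 1.51/3 = 0.50.

0.50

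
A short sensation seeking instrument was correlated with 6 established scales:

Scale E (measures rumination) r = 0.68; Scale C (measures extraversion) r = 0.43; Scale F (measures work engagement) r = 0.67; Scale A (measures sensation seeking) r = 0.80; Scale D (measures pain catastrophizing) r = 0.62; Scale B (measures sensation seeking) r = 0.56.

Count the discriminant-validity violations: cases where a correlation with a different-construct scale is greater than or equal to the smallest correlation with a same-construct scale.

Convergent (same construct = sensation seeking): Scale A, Scale B.
Smallest convergent = 0.56. Discriminant values: 0.68, 0.43, 0.67, 0.62; count ≥ 0.56 → 3.

3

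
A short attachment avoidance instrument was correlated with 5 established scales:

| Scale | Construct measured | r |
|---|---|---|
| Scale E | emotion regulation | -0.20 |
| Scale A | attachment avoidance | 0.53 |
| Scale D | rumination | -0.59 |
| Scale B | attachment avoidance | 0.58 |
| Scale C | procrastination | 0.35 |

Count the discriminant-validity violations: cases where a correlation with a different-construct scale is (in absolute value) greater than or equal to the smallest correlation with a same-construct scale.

Convergent (same construct = attachment avoidance): Scale A, Scale B.
Smallest convergent = 0.53. Discriminant |r|: 0.20, 0.59, 0.35; count ≥ 0.53 → 1.

1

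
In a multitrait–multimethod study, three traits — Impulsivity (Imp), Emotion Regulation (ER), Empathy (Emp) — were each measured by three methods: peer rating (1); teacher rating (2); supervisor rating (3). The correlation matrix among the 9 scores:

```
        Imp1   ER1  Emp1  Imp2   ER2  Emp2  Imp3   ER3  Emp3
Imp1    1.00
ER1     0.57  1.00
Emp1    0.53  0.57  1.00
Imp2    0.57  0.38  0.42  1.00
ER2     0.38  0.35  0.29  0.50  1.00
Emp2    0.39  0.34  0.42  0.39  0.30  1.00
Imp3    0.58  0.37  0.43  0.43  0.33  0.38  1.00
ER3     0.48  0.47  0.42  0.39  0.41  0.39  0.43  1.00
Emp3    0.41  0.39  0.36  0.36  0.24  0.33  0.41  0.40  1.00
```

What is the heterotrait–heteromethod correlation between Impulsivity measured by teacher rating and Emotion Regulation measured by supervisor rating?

0.39

Different traits and methods: r(Imp2, ER3) = 0.39.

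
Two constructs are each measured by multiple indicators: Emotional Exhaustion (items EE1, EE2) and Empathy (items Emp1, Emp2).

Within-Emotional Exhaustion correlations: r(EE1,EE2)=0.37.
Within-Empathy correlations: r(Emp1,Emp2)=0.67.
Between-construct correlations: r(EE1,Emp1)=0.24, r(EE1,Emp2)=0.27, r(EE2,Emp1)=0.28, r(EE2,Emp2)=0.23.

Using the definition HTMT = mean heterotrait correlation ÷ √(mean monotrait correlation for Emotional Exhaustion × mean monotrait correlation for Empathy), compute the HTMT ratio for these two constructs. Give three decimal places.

Between-construct mean = 1.02/4 = 0.2550.
Mean within-EE = 0.37/1 = 0.3700; mean within-Emp = 0.67/1 = 0.6700.
Geometric mean = √(0.3700 × 0.6700) = 0.4979.
HTMT = 0.2550 / 0.4979 = 0.512.

0.512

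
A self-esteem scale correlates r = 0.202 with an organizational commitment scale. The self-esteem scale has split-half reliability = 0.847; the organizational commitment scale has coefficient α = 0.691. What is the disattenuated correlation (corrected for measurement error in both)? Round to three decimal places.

r_true = r_obs / √(r_xx · r_yy) = 0.202 / √(0.847 × 0.691) = 0.202 / √0.585277 = 0.202 / 0.7650 ≈ 0.264.

0.264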